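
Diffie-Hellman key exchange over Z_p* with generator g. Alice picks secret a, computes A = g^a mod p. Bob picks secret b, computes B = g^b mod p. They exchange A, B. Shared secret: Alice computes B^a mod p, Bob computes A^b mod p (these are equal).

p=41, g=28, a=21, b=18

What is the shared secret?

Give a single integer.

A = 28^21 mod 41  (bits of 21 = 10101)
  bit 0 = 1: r = r^2 * 28 mod 41 = 1^2 * 28 = 1*28 = 28
  bit 1 = 0: r = r^2 mod 41 = 28^2 = 5
  bit 2 = 1: r = r^2 * 28 mod 41 = 5^2 * 28 = 25*28 = 3
  bit 3 = 0: r = r^2 mod 41 = 3^2 = 9
  bit 4 = 1: r = r^2 * 28 mod 41 = 9^2 * 28 = 40*28 = 13
  -> A = 13
B = 28^18 mod 41  (bits of 18 = 10010)
  bit 0 = 1: r = r^2 * 28 mod 41 = 1^2 * 28 = 1*28 = 28
  bit 1 = 0: r = r^2 mod 41 = 28^2 = 5
  bit 2 = 0: r = r^2 mod 41 = 5^2 = 25
  bit 3 = 1: r = r^2 * 28 mod 41 = 25^2 * 28 = 10*28 = 34
  bit 4 = 0: r = r^2 mod 41 = 34^2 = 8
  -> B = 8
s = B^a = 8^21 mod 41  (bits of 21 = 10101)
  bit 0 = 1: r = r^2 * 8 mod 41 = 1^2 * 8 = 1*8 = 8
  bit 1 = 0: r = r^2 mod 41 = 8^2 = 23
  bit 2 = 1: r = r^2 * 8 mod 41 = 23^2 * 8 = 37*8 = 9
  bit 3 = 0: r = r^2 mod 41 = 9^2 = 40
  bit 4 = 1: r = r^2 * 8 mod 41 = 40^2 * 8 = 1*8 = 8
  -> s = B^a = 8

Answer: 8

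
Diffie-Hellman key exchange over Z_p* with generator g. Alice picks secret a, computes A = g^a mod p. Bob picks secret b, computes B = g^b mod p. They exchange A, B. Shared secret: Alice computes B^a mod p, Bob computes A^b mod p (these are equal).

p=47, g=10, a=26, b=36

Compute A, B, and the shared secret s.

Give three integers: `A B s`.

A = 10^26 mod 47  (bits of 26 = 11010)
  bit 0 = 1: r = r^2 * 10 mod 47 = 1^2 * 10 = 1*10 = 10
  bit 1 = 1: r = r^2 * 10 mod 47 = 10^2 * 10 = 6*10 = 13
  bit 2 = 0: r = r^2 mod 47 = 13^2 = 28
  bit 3 = 1: r = r^2 * 10 mod 47 = 28^2 * 10 = 32*10 = 38
  bit 4 = 0: r = r^2 mod 47 = 38^2 = 34
  -> A = 34
B = 10^36 mod 47  (bits of 36 = 100100)
  bit 0 = 1: r = r^2 * 10 mod 47 = 1^2 * 10 = 1*10 = 10
  bit 1 = 0: r = r^2 mod 47 = 10^2 = 6
  bit 2 = 0: r = r^2 mod 47 = 6^2 = 36
  bit 3 = 1: r = r^2 * 10 mod 47 = 36^2 * 10 = 27*10 = 35
  bit 4 = 0: r = r^2 mod 47 = 35^2 = 3
  bit 5 = 0: r = r^2 mod 47 = 3^2 = 9
  -> B = 9
s = B^a = 9^26 mod 47  (bits of 26 = 11010)
  bit 0 = 1: r = r^2 * 9 mod 47 = 1^2 * 9 = 1*9 = 9
  bit 1 = 1: r = r^2 * 9 mod 47 = 9^2 * 9 = 34*9 = 24
  bit 2 = 0: r = r^2 mod 47 = 24^2 = 12
  bit 3 = 1: r = r^2 * 9 mod 47 = 12^2 * 9 = 3*9 = 27
  bit 4 = 0: r = r^2 mod 47 = 27^2 = 24
  -> s = B^a = 24

Answer: 34 9 24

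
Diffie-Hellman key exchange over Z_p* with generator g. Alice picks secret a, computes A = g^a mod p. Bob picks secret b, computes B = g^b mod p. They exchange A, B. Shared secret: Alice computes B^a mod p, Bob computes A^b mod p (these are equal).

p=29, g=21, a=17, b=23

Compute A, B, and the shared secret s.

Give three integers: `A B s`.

Answer: 19 15 18

Derivation:
A = 21^17 mod 29  (bits of 17 = 10001)
  bit 0 = 1: r = r^2 * 21 mod 29 = 1^2 * 21 = 1*21 = 21
  bit 1 = 0: r = r^2 mod 29 = 21^2 = 6
  bit 2 = 0: r = r^2 mod 29 = 6^2 = 7
  bit 3 = 0: r = r^2 mod 29 = 7^2 = 20
  bit 4 = 1: r = r^2 * 21 mod 29 = 20^2 * 21 = 23*21 = 19
  -> A = 19
B = 21^23 mod 29  (bits of 23 = 10111)
  bit 0 = 1: r = r^2 * 21 mod 29 = 1^2 * 21 = 1*21 = 21
  bit 1 = 0: r = r^2 mod 29 = 21^2 = 6
  bit 2 = 1: r = r^2 * 21 mod 29 = 6^2 * 21 = 7*21 = 2
  bit 3 = 1: r = r^2 * 21 mod 29 = 2^2 * 21 = 4*21 = 26
  bit 4 = 1: r = r^2 * 21 mod 29 = 26^2 * 21 = 9*21 = 15
  -> B = 15
s = B^a = 15^17 mod 29  (bits of 17 = 10001)
  bit 0 = 1: r = r^2 * 15 mod 29 = 1^2 * 15 = 1*15 = 15
  bit 1 = 0: r = r^2 mod 29 = 15^2 = 22
  bit 2 = 0: r = r^2 mod 29 = 22^2 = 20
  bit 3 = 0: r = r^2 mod 29 = 20^2 = 23
  bit 4 = 1: r = r^2 * 15 mod 29 = 23^2 * 15 = 7*15 = 18
  -> s = B^a = 18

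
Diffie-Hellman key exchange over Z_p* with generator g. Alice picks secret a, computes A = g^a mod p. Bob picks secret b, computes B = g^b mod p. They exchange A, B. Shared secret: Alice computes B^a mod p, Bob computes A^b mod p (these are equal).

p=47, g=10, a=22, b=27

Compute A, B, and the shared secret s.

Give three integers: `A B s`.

A = 10^22 mod 47  (bits of 22 = 10110)
  bit 0 = 1: r = r^2 * 10 mod 47 = 1^2 * 10 = 1*10 = 10
  bit 1 = 0: r = r^2 mod 47 = 10^2 = 6
  bit 2 = 1: r = r^2 * 10 mod 47 = 6^2 * 10 = 36*10 = 31
  bit 3 = 1: r = r^2 * 10 mod 47 = 31^2 * 10 = 21*10 = 22
  bit 4 = 0: r = r^2 mod 47 = 22^2 = 14
  -> A = 14
B = 10^27 mod 47  (bits of 27 = 11011)
  bit 0 = 1: r = r^2 * 10 mod 47 = 1^2 * 10 = 1*10 = 10
  bit 1 = 1: r = r^2 * 10 mod 47 = 10^2 * 10 = 6*10 = 13
  bit 2 = 0: r = r^2 mod 47 = 13^2 = 28
  bit 3 = 1: r = r^2 * 10 mod 47 = 28^2 * 10 = 32*10 = 38
  bit 4 = 1: r = r^2 * 10 mod 47 = 38^2 * 10 = 34*10 = 11
  -> B = 11
s = B^a = 11^22 mod 47  (bits of 22 = 10110)
  bit 0 = 1: r = r^2 * 11 mod 47 = 1^2 * 11 = 1*11 = 11
  bit 1 = 0: r = r^2 mod 47 = 11^2 = 27
  bit 2 = 1: r = r^2 * 11 mod 47 = 27^2 * 11 = 24*11 = 29
  bit 3 = 1: r = r^2 * 11 mod 47 = 29^2 * 11 = 42*11 = 39
  bit 4 = 0: r = r^2 mod 47 = 39^2 = 17
  -> s = B^a = 17

Answer: 14 11 17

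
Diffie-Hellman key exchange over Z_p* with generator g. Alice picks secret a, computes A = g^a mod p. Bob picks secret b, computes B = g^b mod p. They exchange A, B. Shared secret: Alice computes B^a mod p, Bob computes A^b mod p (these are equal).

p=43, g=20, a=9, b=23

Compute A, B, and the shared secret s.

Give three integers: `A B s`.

A = 20^9 mod 43  (bits of 9 = 1001)
  bit 0 = 1: r = r^2 * 20 mod 43 = 1^2 * 20 = 1*20 = 20
  bit 1 = 0: r = r^2 mod 43 = 20^2 = 13
  bit 2 = 0: r = r^2 mod 43 = 13^2 = 40
  bit 3 = 1: r = r^2 * 20 mod 43 = 40^2 * 20 = 9*20 = 8
  -> A = 8
B = 20^23 mod 43  (bits of 23 = 10111)
  bit 0 = 1: r = r^2 * 20 mod 43 = 1^2 * 20 = 1*20 = 20
  bit 1 = 0: r = r^2 mod 43 = 20^2 = 13
  bit 2 = 1: r = r^2 * 20 mod 43 = 13^2 * 20 = 40*20 = 26
  bit 3 = 1: r = r^2 * 20 mod 43 = 26^2 * 20 = 31*20 = 18
  bit 4 = 1: r = r^2 * 20 mod 43 = 18^2 * 20 = 23*20 = 30
  -> B = 30
s = B^a = 30^9 mod 43  (bits of 9 = 1001)
  bit 0 = 1: r = r^2 * 30 mod 43 = 1^2 * 30 = 1*30 = 30
  bit 1 = 0: r = r^2 mod 43 = 30^2 = 40
  bit 2 = 0: r = r^2 mod 43 = 40^2 = 9
  bit 3 = 1: r = r^2 * 30 mod 43 = 9^2 * 30 = 38*30 = 22
  -> s = B^a = 22

Answer: 8 30 22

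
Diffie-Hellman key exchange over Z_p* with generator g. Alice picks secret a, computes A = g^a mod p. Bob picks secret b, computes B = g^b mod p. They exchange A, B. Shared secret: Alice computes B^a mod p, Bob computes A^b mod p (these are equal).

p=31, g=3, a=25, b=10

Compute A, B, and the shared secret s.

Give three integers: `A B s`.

A = 3^25 mod 31  (bits of 25 = 11001)
  bit 0 = 1: r = r^2 * 3 mod 31 = 1^2 * 3 = 1*3 = 3
  bit 1 = 1: r = r^2 * 3 mod 31 = 3^2 * 3 = 9*3 = 27
  bit 2 = 0: r = r^2 mod 31 = 27^2 = 16
  bit 3 = 0: r = r^2 mod 31 = 16^2 = 8
  bit 4 = 1: r = r^2 * 3 mod 31 = 8^2 * 3 = 2*3 = 6
  -> A = 6
B = 3^10 mod 31  (bits of 10 = 1010)
  bit 0 = 1: r = r^2 * 3 mod 31 = 1^2 * 3 = 1*3 = 3
  bit 1 = 0: r = r^2 mod 31 = 3^2 = 9
  bit 2 = 1: r = r^2 * 3 mod 31 = 9^2 * 3 = 19*3 = 26
  bit 3 = 0: r = r^2 mod 31 = 26^2 = 25
  -> B = 25
s = B^a = 25^25 mod 31  (bits of 25 = 11001)
  bit 0 = 1: r = r^2 * 25 mod 31 = 1^2 * 25 = 1*25 = 25
  bit 1 = 1: r = r^2 * 25 mod 31 = 25^2 * 25 = 5*25 = 1
  bit 2 = 0: r = r^2 mod 31 = 1^2 = 1
  bit 3 = 0: r = r^2 mod 31 = 1^2 = 1
  bit 4 = 1: r = r^2 * 25 mod 31 = 1^2 * 25 = 1*25 = 25
  -> s = B^a = 25

Answer: 6 25 25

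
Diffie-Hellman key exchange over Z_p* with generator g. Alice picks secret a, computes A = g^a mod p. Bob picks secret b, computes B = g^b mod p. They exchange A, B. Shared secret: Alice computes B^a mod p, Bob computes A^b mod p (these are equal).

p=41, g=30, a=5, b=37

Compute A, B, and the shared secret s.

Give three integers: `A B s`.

A = 30^5 mod 41  (bits of 5 = 101)
  bit 0 = 1: r = r^2 * 30 mod 41 = 1^2 * 30 = 1*30 = 30
  bit 1 = 0: r = r^2 mod 41 = 30^2 = 39
  bit 2 = 1: r = r^2 * 30 mod 41 = 39^2 * 30 = 4*30 = 38
  -> A = 38
B = 30^37 mod 41  (bits of 37 = 100101)
  bit 0 = 1: r = r^2 * 30 mod 41 = 1^2 * 30 = 1*30 = 30
  bit 1 = 0: r = r^2 mod 41 = 30^2 = 39
  bit 2 = 0: r = r^2 mod 41 = 39^2 = 4
  bit 3 = 1: r = r^2 * 30 mod 41 = 4^2 * 30 = 16*30 = 29
  bit 4 = 0: r = r^2 mod 41 = 29^2 = 21
  bit 5 = 1: r = r^2 * 30 mod 41 = 21^2 * 30 = 31*30 = 28
  -> B = 28
s = B^a = 28^5 mod 41  (bits of 5 = 101)
  bit 0 = 1: r = r^2 * 28 mod 41 = 1^2 * 28 = 1*28 = 28
  bit 1 = 0: r = r^2 mod 41 = 28^2 = 5
  bit 2 = 1: r = r^2 * 28 mod 41 = 5^2 * 28 = 25*28 = 3
  -> s = B^a = 3

Answer: 38 28 3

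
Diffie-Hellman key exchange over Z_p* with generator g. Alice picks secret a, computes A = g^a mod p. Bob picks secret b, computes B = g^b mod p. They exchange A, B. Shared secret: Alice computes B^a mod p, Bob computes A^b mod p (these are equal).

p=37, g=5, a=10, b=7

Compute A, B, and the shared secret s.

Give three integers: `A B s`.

Answer: 30 18 3

Derivation:
A = 5^10 mod 37  (bits of 10 = 1010)
  bit 0 = 1: r = r^2 * 5 mod 37 = 1^2 * 5 = 1*5 = 5
  bit 1 = 0: r = r^2 mod 37 = 5^2 = 25
  bit 2 = 1: r = r^2 * 5 mod 37 = 25^2 * 5 = 33*5 = 17
  bit 3 = 0: r = r^2 mod 37 = 17^2 = 30
  -> A = 30
B = 5^7 mod 37  (bits of 7 = 111)
  bit 0 = 1: r = r^2 * 5 mod 37 = 1^2 * 5 = 1*5 = 5
  bit 1 = 1: r = r^2 * 5 mod 37 = 5^2 * 5 = 25*5 = 14
  bit 2 = 1: r = r^2 * 5 mod 37 = 14^2 * 5 = 11*5 = 18
  -> B = 18
s = B^a = 18^10 mod 37  (bits of 10 = 1010)
  bit 0 = 1: r = r^2 * 18 mod 37 = 1^2 * 18 = 1*18 = 18
  bit 1 = 0: r = r^2 mod 37 = 18^2 = 28
  bit 2 = 1: r = r^2 * 18 mod 37 = 28^2 * 18 = 7*18 = 15
  bit 3 = 0: r = r^2 mod 37 = 15^2 = 3
  -> s = B^a = 3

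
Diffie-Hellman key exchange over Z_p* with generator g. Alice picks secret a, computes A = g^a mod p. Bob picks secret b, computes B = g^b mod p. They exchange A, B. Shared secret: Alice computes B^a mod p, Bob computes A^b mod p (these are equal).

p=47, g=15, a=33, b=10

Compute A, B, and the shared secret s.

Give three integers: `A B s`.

Answer: 31 16 36

Derivation:
A = 15^33 mod 47  (bits of 33 = 100001)
  bit 0 = 1: r = r^2 * 15 mod 47 = 1^2 * 15 = 1*15 = 15
  bit 1 = 0: r = r^2 mod 47 = 15^2 = 37
  bit 2 = 0: r = r^2 mod 47 = 37^2 = 6
  bit 3 = 0: r = r^2 mod 47 = 6^2 = 36
  bit 4 = 0: r = r^2 mod 47 = 36^2 = 27
  bit 5 = 1: r = r^2 * 15 mod 47 = 27^2 * 15 = 24*15 = 31
  -> A = 31
B = 15^10 mod 47  (bits of 10 = 1010)
  bit 0 = 1: r = r^2 * 15 mod 47 = 1^2 * 15 = 1*15 = 15
  bit 1 = 0: r = r^2 mod 47 = 15^2 = 37
  bit 2 = 1: r = r^2 * 15 mod 47 = 37^2 * 15 = 6*15 = 43
  bit 3 = 0: r = r^2 mod 47 = 43^2 = 16
  -> B = 16
s = B^a = 16^33 mod 47  (bits of 33 = 100001)
  bit 0 = 1: r = r^2 * 16 mod 47 = 1^2 * 16 = 1*16 = 16
  bit 1 = 0: r = r^2 mod 47 = 16^2 = 21
  bit 2 = 0: r = r^2 mod 47 = 21^2 = 18
  bit 3 = 0: r = r^2 mod 47 = 18^2 = 42
  bit 4 = 0: r = r^2 mod 47 = 42^2 = 25
  bit 5 = 1: r = r^2 * 16 mod 47 = 25^2 * 16 = 14*16 = 36
  -> s = B^a = 36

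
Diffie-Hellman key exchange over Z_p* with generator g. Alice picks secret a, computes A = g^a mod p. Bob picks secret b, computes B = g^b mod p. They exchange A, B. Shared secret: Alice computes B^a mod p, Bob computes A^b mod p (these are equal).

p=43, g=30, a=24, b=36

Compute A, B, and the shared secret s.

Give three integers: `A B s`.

Answer: 4 35 4

Derivation:
A = 30^24 mod 43  (bits of 24 = 11000)
  bit 0 = 1: r = r^2 * 30 mod 43 = 1^2 * 30 = 1*30 = 30
  bit 1 = 1: r = r^2 * 30 mod 43 = 30^2 * 30 = 40*30 = 39
  bit 2 = 0: r = r^2 mod 43 = 39^2 = 16
  bit 3 = 0: r = r^2 mod 43 = 16^2 = 41
  bit 4 = 0: r = r^2 mod 43 = 41^2 = 4
  -> A = 4
B = 30^36 mod 43  (bits of 36 = 100100)
  bit 0 = 1: r = r^2 * 30 mod 43 = 1^2 * 30 = 1*30 = 30
  bit 1 = 0: r = r^2 mod 43 = 30^2 = 40
  bit 2 = 0: r = r^2 mod 43 = 40^2 = 9
  bit 3 = 1: r = r^2 * 30 mod 43 = 9^2 * 30 = 38*30 = 22
  bit 4 = 0: r = r^2 mod 43 = 22^2 = 11
  bit 5 = 0: r = r^2 mod 43 = 11^2 = 35
  -> B = 35
s = B^a = 35^24 mod 43  (bits of 24 = 11000)
  bit 0 = 1: r = r^2 * 35 mod 43 = 1^2 * 35 = 1*35 = 35
  bit 1 = 1: r = r^2 * 35 mod 43 = 35^2 * 35 = 21*35 = 4
  bit 2 = 0: r = r^2 mod 43 = 4^2 = 16
  bit 3 = 0: r = r^2 mod 43 = 16^2 = 41
  bit 4 = 0: r = r^2 mod 43 = 41^2 = 4
  -> s = B^a = 4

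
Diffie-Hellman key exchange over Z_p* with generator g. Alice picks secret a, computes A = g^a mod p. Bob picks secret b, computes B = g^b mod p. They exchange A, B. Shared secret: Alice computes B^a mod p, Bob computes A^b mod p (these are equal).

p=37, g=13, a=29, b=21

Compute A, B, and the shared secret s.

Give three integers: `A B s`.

A = 13^29 mod 37  (bits of 29 = 11101)
  bit 0 = 1: r = r^2 * 13 mod 37 = 1^2 * 13 = 1*13 = 13
  bit 1 = 1: r = r^2 * 13 mod 37 = 13^2 * 13 = 21*13 = 14
  bit 2 = 1: r = r^2 * 13 mod 37 = 14^2 * 13 = 11*13 = 32
  bit 3 = 0: r = r^2 mod 37 = 32^2 = 25
  bit 4 = 1: r = r^2 * 13 mod 37 = 25^2 * 13 = 33*13 = 22
  -> A = 22
B = 13^21 mod 37  (bits of 21 = 10101)
  bit 0 = 1: r = r^2 * 13 mod 37 = 1^2 * 13 = 1*13 = 13
  bit 1 = 0: r = r^2 mod 37 = 13^2 = 21
  bit 2 = 1: r = r^2 * 13 mod 37 = 21^2 * 13 = 34*13 = 35
  bit 3 = 0: r = r^2 mod 37 = 35^2 = 4
  bit 4 = 1: r = r^2 * 13 mod 37 = 4^2 * 13 = 16*13 = 23
  -> B = 23
s = B^a = 23^29 mod 37  (bits of 29 = 11101)
  bit 0 = 1: r = r^2 * 23 mod 37 = 1^2 * 23 = 1*23 = 23
  bit 1 = 1: r = r^2 * 23 mod 37 = 23^2 * 23 = 11*23 = 31
  bit 2 = 1: r = r^2 * 23 mod 37 = 31^2 * 23 = 36*23 = 14
  bit 3 = 0: r = r^2 mod 37 = 14^2 = 11
  bit 4 = 1: r = r^2 * 23 mod 37 = 11^2 * 23 = 10*23 = 8
  -> s = B^a = 8

Answer: 22 23 8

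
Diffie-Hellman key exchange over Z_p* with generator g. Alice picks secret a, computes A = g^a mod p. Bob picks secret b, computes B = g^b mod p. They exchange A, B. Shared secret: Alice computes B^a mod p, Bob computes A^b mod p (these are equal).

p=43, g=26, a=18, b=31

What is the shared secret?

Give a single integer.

Answer: 21

Derivation:
A = 26^18 mod 43  (bits of 18 = 10010)
  bit 0 = 1: r = r^2 * 26 mod 43 = 1^2 * 26 = 1*26 = 26
  bit 1 = 0: r = r^2 mod 43 = 26^2 = 31
  bit 2 = 0: r = r^2 mod 43 = 31^2 = 15
  bit 3 = 1: r = r^2 * 26 mod 43 = 15^2 * 26 = 10*26 = 2
  bit 4 = 0: r = r^2 mod 43 = 2^2 = 4
  -> A = 4
B = 26^31 mod 43  (bits of 31 = 11111)
  bit 0 = 1: r = r^2 * 26 mod 43 = 1^2 * 26 = 1*26 = 26
  bit 1 = 1: r = r^2 * 26 mod 43 = 26^2 * 26 = 31*26 = 32
  bit 2 = 1: r = r^2 * 26 mod 43 = 32^2 * 26 = 35*26 = 7
  bit 3 = 1: r = r^2 * 26 mod 43 = 7^2 * 26 = 6*26 = 27
  bit 4 = 1: r = r^2 * 26 mod 43 = 27^2 * 26 = 41*26 = 34
  -> B = 34
s = B^a = 34^18 mod 43  (bits of 18 = 10010)
  bit 0 = 1: r = r^2 * 34 mod 43 = 1^2 * 34 = 1*34 = 34
  bit 1 = 0: r = r^2 mod 43 = 34^2 = 38
  bit 2 = 0: r = r^2 mod 43 = 38^2 = 25
  bit 3 = 1: r = r^2 * 34 mod 43 = 25^2 * 34 = 23*34 = 8
  bit 4 = 0: r = r^2 mod 43 = 8^2 = 21
  -> s = B^a = 21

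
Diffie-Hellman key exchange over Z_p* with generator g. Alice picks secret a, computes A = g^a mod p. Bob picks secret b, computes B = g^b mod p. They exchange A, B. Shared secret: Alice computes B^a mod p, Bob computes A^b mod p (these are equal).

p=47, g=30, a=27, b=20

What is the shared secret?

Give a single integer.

Answer: 6

Derivation:
A = 30^27 mod 47  (bits of 27 = 11011)
  bit 0 = 1: r = r^2 * 30 mod 47 = 1^2 * 30 = 1*30 = 30
  bit 1 = 1: r = r^2 * 30 mod 47 = 30^2 * 30 = 7*30 = 22
  bit 2 = 0: r = r^2 mod 47 = 22^2 = 14
  bit 3 = 1: r = r^2 * 30 mod 47 = 14^2 * 30 = 8*30 = 5
  bit 4 = 1: r = r^2 * 30 mod 47 = 5^2 * 30 = 25*30 = 45
  -> A = 45
B = 30^20 mod 47  (bits of 20 = 10100)
  bit 0 = 1: r = r^2 * 30 mod 47 = 1^2 * 30 = 1*30 = 30
  bit 1 = 0: r = r^2 mod 47 = 30^2 = 7
  bit 2 = 1: r = r^2 * 30 mod 47 = 7^2 * 30 = 2*30 = 13
  bit 3 = 0: r = r^2 mod 47 = 13^2 = 28
  bit 4 = 0: r = r^2 mod 47 = 28^2 = 32
  -> B = 32
s = B^a = 32^27 mod 47  (bits of 27 = 11011)
  bit 0 = 1: r = r^2 * 32 mod 47 = 1^2 * 32 = 1*32 = 32
  bit 1 = 1: r = r^2 * 32 mod 47 = 32^2 * 32 = 37*32 = 9
  bit 2 = 0: r = r^2 mod 47 = 9^2 = 34
  bit 3 = 1: r = r^2 * 32 mod 47 = 34^2 * 32 = 28*32 = 3
  bit 4 = 1: r = r^2 * 32 mod 47 = 3^2 * 32 = 9*32 = 6
  -> s = B^a = 6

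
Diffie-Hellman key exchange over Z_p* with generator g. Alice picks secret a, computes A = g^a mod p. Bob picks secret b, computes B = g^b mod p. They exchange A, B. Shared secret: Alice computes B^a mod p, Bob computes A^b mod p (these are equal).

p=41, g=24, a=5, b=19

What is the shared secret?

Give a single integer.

Answer: 38

Derivation:
A = 24^5 mod 41  (bits of 5 = 101)
  bit 0 = 1: r = r^2 * 24 mod 41 = 1^2 * 24 = 1*24 = 24
  bit 1 = 0: r = r^2 mod 41 = 24^2 = 2
  bit 2 = 1: r = r^2 * 24 mod 41 = 2^2 * 24 = 4*24 = 14
  -> A = 14
B = 24^19 mod 41  (bits of 19 = 10011)
  bit 0 = 1: r = r^2 * 24 mod 41 = 1^2 * 24 = 1*24 = 24
  bit 1 = 0: r = r^2 mod 41 = 24^2 = 2
  bit 2 = 0: r = r^2 mod 41 = 2^2 = 4
  bit 3 = 1: r = r^2 * 24 mod 41 = 4^2 * 24 = 16*24 = 15
  bit 4 = 1: r = r^2 * 24 mod 41 = 15^2 * 24 = 20*24 = 29
  -> B = 29
s = B^a = 29^5 mod 41  (bits of 5 = 101)
  bit 0 = 1: r = r^2 * 29 mod 41 = 1^2 * 29 = 1*29 = 29
  bit 1 = 0: r = r^2 mod 41 = 29^2 = 21
  bit 2 = 1: r = r^2 * 29 mod 41 = 21^2 * 29 = 31*29 = 38
  -> s = B^a = 38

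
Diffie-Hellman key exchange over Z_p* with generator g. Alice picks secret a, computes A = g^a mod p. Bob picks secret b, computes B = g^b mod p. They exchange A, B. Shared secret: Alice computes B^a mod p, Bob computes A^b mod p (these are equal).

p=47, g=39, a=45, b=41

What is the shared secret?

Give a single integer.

A = 39^45 mod 47  (bits of 45 = 101101)
  bit 0 = 1: r = r^2 * 39 mod 47 = 1^2 * 39 = 1*39 = 39
  bit 1 = 0: r = r^2 mod 47 = 39^2 = 17
  bit 2 = 1: r = r^2 * 39 mod 47 = 17^2 * 39 = 7*39 = 38
  bit 3 = 1: r = r^2 * 39 mod 47 = 38^2 * 39 = 34*39 = 10
  bit 4 = 0: r = r^2 mod 47 = 10^2 = 6
  bit 5 = 1: r = r^2 * 39 mod 47 = 6^2 * 39 = 36*39 = 41
  -> A = 41
B = 39^41 mod 47  (bits of 41 = 101001)
  bit 0 = 1: r = r^2 * 39 mod 47 = 1^2 * 39 = 1*39 = 39
  bit 1 = 0: r = r^2 mod 47 = 39^2 = 17
  bit 2 = 1: r = r^2 * 39 mod 47 = 17^2 * 39 = 7*39 = 38
  bit 3 = 0: r = r^2 mod 47 = 38^2 = 34
  bit 4 = 0: r = r^2 mod 47 = 34^2 = 28
  bit 5 = 1: r = r^2 * 39 mod 47 = 28^2 * 39 = 32*39 = 26
  -> B = 26
s = B^a = 26^45 mod 47  (bits of 45 = 101101)
  bit 0 = 1: r = r^2 * 26 mod 47 = 1^2 * 26 = 1*26 = 26
  bit 1 = 0: r = r^2 mod 47 = 26^2 = 18
  bit 2 = 1: r = r^2 * 26 mod 47 = 18^2 * 26 = 42*26 = 11
  bit 3 = 1: r = r^2 * 26 mod 47 = 11^2 * 26 = 27*26 = 44
  bit 4 = 0: r = r^2 mod 47 = 44^2 = 9
  bit 5 = 1: r = r^2 * 26 mod 47 = 9^2 * 26 = 34*26 = 38
  -> s = B^a = 38

Answer: 38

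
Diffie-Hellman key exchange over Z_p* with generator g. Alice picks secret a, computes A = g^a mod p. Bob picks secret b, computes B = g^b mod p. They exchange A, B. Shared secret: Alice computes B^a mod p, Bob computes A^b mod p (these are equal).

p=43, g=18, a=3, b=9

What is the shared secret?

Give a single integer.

Answer: 2

Derivation:
A = 18^3 mod 43  (bits of 3 = 11)
  bit 0 = 1: r = r^2 * 18 mod 43 = 1^2 * 18 = 1*18 = 18
  bit 1 = 1: r = r^2 * 18 mod 43 = 18^2 * 18 = 23*18 = 27
  -> A = 27
B = 18^9 mod 43  (bits of 9 = 1001)
  bit 0 = 1: r = r^2 * 18 mod 43 = 1^2 * 18 = 1*18 = 18
  bit 1 = 0: r = r^2 mod 43 = 18^2 = 23
  bit 2 = 0: r = r^2 mod 43 = 23^2 = 13
  bit 3 = 1: r = r^2 * 18 mod 43 = 13^2 * 18 = 40*18 = 32
  -> B = 32
s = B^a = 32^3 mod 43  (bits of 3 = 11)
  bit 0 = 1: r = r^2 * 32 mod 43 = 1^2 * 32 = 1*32 = 32
  bit 1 = 1: r = r^2 * 32 mod 43 = 32^2 * 32 = 35*32 = 2
  -> s = B^a = 2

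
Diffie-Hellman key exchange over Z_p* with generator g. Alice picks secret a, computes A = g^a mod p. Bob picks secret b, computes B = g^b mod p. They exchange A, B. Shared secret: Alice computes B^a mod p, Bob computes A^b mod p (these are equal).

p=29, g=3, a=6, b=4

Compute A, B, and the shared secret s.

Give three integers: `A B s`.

A = 3^6 mod 29  (bits of 6 = 110)
  bit 0 = 1: r = r^2 * 3 mod 29 = 1^2 * 3 = 1*3 = 3
  bit 1 = 1: r = r^2 * 3 mod 29 = 3^2 * 3 = 9*3 = 27
  bit 2 = 0: r = r^2 mod 29 = 27^2 = 4
  -> A = 4
B = 3^4 mod 29  (bits of 4 = 100)
  bit 0 = 1: r = r^2 * 3 mod 29 = 1^2 * 3 = 1*3 = 3
  bit 1 = 0: r = r^2 mod 29 = 3^2 = 9
  bit 2 = 0: r = r^2 mod 29 = 9^2 = 23
  -> B = 23
s = B^a = 23^6 mod 29  (bits of 6 = 110)
  bit 0 = 1: r = r^2 * 23 mod 29 = 1^2 * 23 = 1*23 = 23
  bit 1 = 1: r = r^2 * 23 mod 29 = 23^2 * 23 = 7*23 = 16
  bit 2 = 0: r = r^2 mod 29 = 16^2 = 24
  -> s = B^a = 24

Answer: 4 23 24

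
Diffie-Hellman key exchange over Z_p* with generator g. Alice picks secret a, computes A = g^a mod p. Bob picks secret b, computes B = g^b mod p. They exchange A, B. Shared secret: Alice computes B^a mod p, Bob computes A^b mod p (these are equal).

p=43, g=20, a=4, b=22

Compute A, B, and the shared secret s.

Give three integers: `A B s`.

A = 20^4 mod 43  (bits of 4 = 100)
  bit 0 = 1: r = r^2 * 20 mod 43 = 1^2 * 20 = 1*20 = 20
  bit 1 = 0: r = r^2 mod 43 = 20^2 = 13
  bit 2 = 0: r = r^2 mod 43 = 13^2 = 40
  -> A = 40
B = 20^22 mod 43  (bits of 22 = 10110)
  bit 0 = 1: r = r^2 * 20 mod 43 = 1^2 * 20 = 1*20 = 20
  bit 1 = 0: r = r^2 mod 43 = 20^2 = 13
  bit 2 = 1: r = r^2 * 20 mod 43 = 13^2 * 20 = 40*20 = 26
  bit 3 = 1: r = r^2 * 20 mod 43 = 26^2 * 20 = 31*20 = 18
  bit 4 = 0: r = r^2 mod 43 = 18^2 = 23
  -> B = 23
s = B^a = 23^4 mod 43  (bits of 4 = 100)
  bit 0 = 1: r = r^2 * 23 mod 43 = 1^2 * 23 = 1*23 = 23
  bit 1 = 0: r = r^2 mod 43 = 23^2 = 13
  bit 2 = 0: r = r^2 mod 43 = 13^2 = 40
  -> s = B^a = 40

Answer: 40 23 40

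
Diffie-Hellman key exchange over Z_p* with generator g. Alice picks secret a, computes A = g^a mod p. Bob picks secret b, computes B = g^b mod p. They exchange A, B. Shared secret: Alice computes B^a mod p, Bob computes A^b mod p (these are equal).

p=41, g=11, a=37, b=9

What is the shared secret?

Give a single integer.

Answer: 7

Derivation:
A = 11^37 mod 41  (bits of 37 = 100101)
  bit 0 = 1: r = r^2 * 11 mod 41 = 1^2 * 11 = 1*11 = 11
  bit 1 = 0: r = r^2 mod 41 = 11^2 = 39
  bit 2 = 0: r = r^2 mod 41 = 39^2 = 4
  bit 3 = 1: r = r^2 * 11 mod 41 = 4^2 * 11 = 16*11 = 12
  bit 4 = 0: r = r^2 mod 41 = 12^2 = 21
  bit 5 = 1: r = r^2 * 11 mod 41 = 21^2 * 11 = 31*11 = 13
  -> A = 13
B = 11^9 mod 41  (bits of 9 = 1001)
  bit 0 = 1: r = r^2 * 11 mod 41 = 1^2 * 11 = 1*11 = 11
  bit 1 = 0: r = r^2 mod 41 = 11^2 = 39
  bit 2 = 0: r = r^2 mod 41 = 39^2 = 4
  bit 3 = 1: r = r^2 * 11 mod 41 = 4^2 * 11 = 16*11 = 12
  -> B = 12
s = B^a = 12^37 mod 41  (bits of 37 = 100101)
  bit 0 = 1: r = r^2 * 12 mod 41 = 1^2 * 12 = 1*12 = 12
  bit 1 = 0: r = r^2 mod 41 = 12^2 = 21
  bit 2 = 0: r = r^2 mod 41 = 21^2 = 31
  bit 3 = 1: r = r^2 * 12 mod 41 = 31^2 * 12 = 18*12 = 11
  bit 4 = 0: r = r^2 mod 41 = 11^2 = 39
  bit 5 = 1: r = r^2 * 12 mod 41 = 39^2 * 12 = 4*12 = 7
  -> s = B^a = 7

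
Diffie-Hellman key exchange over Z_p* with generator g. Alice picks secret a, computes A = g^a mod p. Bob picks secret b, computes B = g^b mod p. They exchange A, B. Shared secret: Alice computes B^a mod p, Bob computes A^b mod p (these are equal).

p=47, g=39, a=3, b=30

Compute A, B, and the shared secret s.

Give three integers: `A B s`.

Answer: 5 12 36

Derivation:
A = 39^3 mod 47  (bits of 3 = 11)
  bit 0 = 1: r = r^2 * 39 mod 47 = 1^2 * 39 = 1*39 = 39
  bit 1 = 1: r = r^2 * 39 mod 47 = 39^2 * 39 = 17*39 = 5
  -> A = 5
B = 39^30 mod 47  (bits of 30 = 11110)
  bit 0 = 1: r = r^2 * 39 mod 47 = 1^2 * 39 = 1*39 = 39
  bit 1 = 1: r = r^2 * 39 mod 47 = 39^2 * 39 = 17*39 = 5
  bit 2 = 1: r = r^2 * 39 mod 47 = 5^2 * 39 = 25*39 = 35
  bit 3 = 1: r = r^2 * 39 mod 47 = 35^2 * 39 = 3*39 = 23
  bit 4 = 0: r = r^2 mod 47 = 23^2 = 12
  -> B = 12
s = B^a = 12^3 mod 47  (bits of 3 = 11)
  bit 0 = 1: r = r^2 * 12 mod 47 = 1^2 * 12 = 1*12 = 12
  bit 1 = 1: r = r^2 * 12 mod 47 = 12^2 * 12 = 3*12 = 36
  -> s = B^a = 36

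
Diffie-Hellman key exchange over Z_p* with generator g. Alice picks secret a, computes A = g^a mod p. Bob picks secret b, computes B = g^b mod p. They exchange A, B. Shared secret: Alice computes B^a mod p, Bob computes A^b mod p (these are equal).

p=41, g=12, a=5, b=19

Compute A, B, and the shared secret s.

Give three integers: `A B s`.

Answer: 3 17 27

Derivation:
A = 12^5 mod 41  (bits of 5 = 101)
  bit 0 = 1: r = r^2 * 12 mod 41 = 1^2 * 12 = 1*12 = 12
  bit 1 = 0: r = r^2 mod 41 = 12^2 = 21
  bit 2 = 1: r = r^2 * 12 mod 41 = 21^2 * 12 = 31*12 = 3
  -> A = 3
B = 12^19 mod 41  (bits of 19 = 10011)
  bit 0 = 1: r = r^2 * 12 mod 41 = 1^2 * 12 = 1*12 = 12
  bit 1 = 0: r = r^2 mod 41 = 12^2 = 21
  bit 2 = 0: r = r^2 mod 41 = 21^2 = 31
  bit 3 = 1: r = r^2 * 12 mod 41 = 31^2 * 12 = 18*12 = 11
  bit 4 = 1: r = r^2 * 12 mod 41 = 11^2 * 12 = 39*12 = 17
  -> B = 17
s = B^a = 17^5 mod 41  (bits of 5 = 101)
  bit 0 = 1: r = r^2 * 17 mod 41 = 1^2 * 17 = 1*17 = 17
  bit 1 = 0: r = r^2 mod 41 = 17^2 = 2
  bit 2 = 1: r = r^2 * 17 mod 41 = 2^2 * 17 = 4*17 = 27
  -> s = B^a = 27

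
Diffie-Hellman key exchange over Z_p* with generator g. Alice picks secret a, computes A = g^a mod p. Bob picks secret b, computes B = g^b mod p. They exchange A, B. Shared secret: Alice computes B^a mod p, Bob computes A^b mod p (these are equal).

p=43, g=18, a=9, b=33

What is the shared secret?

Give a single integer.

A = 18^9 mod 43  (bits of 9 = 1001)
  bit 0 = 1: r = r^2 * 18 mod 43 = 1^2 * 18 = 1*18 = 18
  bit 1 = 0: r = r^2 mod 43 = 18^2 = 23
  bit 2 = 0: r = r^2 mod 43 = 23^2 = 13
  bit 3 = 1: r = r^2 * 18 mod 43 = 13^2 * 18 = 40*18 = 32
  -> A = 32
B = 18^33 mod 43  (bits of 33 = 100001)
  bit 0 = 1: r = r^2 * 18 mod 43 = 1^2 * 18 = 1*18 = 18
  bit 1 = 0: r = r^2 mod 43 = 18^2 = 23
  bit 2 = 0: r = r^2 mod 43 = 23^2 = 13
  bit 3 = 0: r = r^2 mod 43 = 13^2 = 40
  bit 4 = 0: r = r^2 mod 43 = 40^2 = 9
  bit 5 = 1: r = r^2 * 18 mod 43 = 9^2 * 18 = 38*18 = 39
  -> B = 39
s = B^a = 39^9 mod 43  (bits of 9 = 1001)
  bit 0 = 1: r = r^2 * 39 mod 43 = 1^2 * 39 = 1*39 = 39
  bit 1 = 0: r = r^2 mod 43 = 39^2 = 16
  bit 2 = 0: r = r^2 mod 43 = 16^2 = 41
  bit 3 = 1: r = r^2 * 39 mod 43 = 41^2 * 39 = 4*39 = 27
  -> s = B^a = 27

Answer: 27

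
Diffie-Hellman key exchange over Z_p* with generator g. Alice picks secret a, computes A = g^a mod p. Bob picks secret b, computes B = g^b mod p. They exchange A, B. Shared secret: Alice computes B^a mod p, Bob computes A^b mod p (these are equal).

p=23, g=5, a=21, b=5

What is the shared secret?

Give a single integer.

A = 5^21 mod 23  (bits of 21 = 10101)
  bit 0 = 1: r = r^2 * 5 mod 23 = 1^2 * 5 = 1*5 = 5
  bit 1 = 0: r = r^2 mod 23 = 5^2 = 2
  bit 2 = 1: r = r^2 * 5 mod 23 = 2^2 * 5 = 4*5 = 20
  bit 3 = 0: r = r^2 mod 23 = 20^2 = 9
  bit 4 = 1: r = r^2 * 5 mod 23 = 9^2 * 5 = 12*5 = 14
  -> A = 14
B = 5^5 mod 23  (bits of 5 = 101)
  bit 0 = 1: r = r^2 * 5 mod 23 = 1^2 * 5 = 1*5 = 5
  bit 1 = 0: r = r^2 mod 23 = 5^2 = 2
  bit 2 = 1: r = r^2 * 5 mod 23 = 2^2 * 5 = 4*5 = 20
  -> B = 20
s = B^a = 20^21 mod 23  (bits of 21 = 10101)
  bit 0 = 1: r = r^2 * 20 mod 23 = 1^2 * 20 = 1*20 = 20
  bit 1 = 0: r = r^2 mod 23 = 20^2 = 9
  bit 2 = 1: r = r^2 * 20 mod 23 = 9^2 * 20 = 12*20 = 10
  bit 3 = 0: r = r^2 mod 23 = 10^2 = 8
  bit 4 = 1: r = r^2 * 20 mod 23 = 8^2 * 20 = 18*20 = 15
  -> s = B^a = 15

Answer: 15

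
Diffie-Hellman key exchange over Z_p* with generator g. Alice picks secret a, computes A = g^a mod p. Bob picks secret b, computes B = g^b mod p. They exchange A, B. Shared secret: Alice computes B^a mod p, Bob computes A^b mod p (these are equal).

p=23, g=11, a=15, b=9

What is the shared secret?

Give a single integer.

A = 11^15 mod 23  (bits of 15 = 1111)
  bit 0 = 1: r = r^2 * 11 mod 23 = 1^2 * 11 = 1*11 = 11
  bit 1 = 1: r = r^2 * 11 mod 23 = 11^2 * 11 = 6*11 = 20
  bit 2 = 1: r = r^2 * 11 mod 23 = 20^2 * 11 = 9*11 = 7
  bit 3 = 1: r = r^2 * 11 mod 23 = 7^2 * 11 = 3*11 = 10
  -> A = 10
B = 11^9 mod 23  (bits of 9 = 1001)
  bit 0 = 1: r = r^2 * 11 mod 23 = 1^2 * 11 = 1*11 = 11
  bit 1 = 0: r = r^2 mod 23 = 11^2 = 6
  bit 2 = 0: r = r^2 mod 23 = 6^2 = 13
  bit 3 = 1: r = r^2 * 11 mod 23 = 13^2 * 11 = 8*11 = 19
  -> B = 19
s = B^a = 19^15 mod 23  (bits of 15 = 1111)
  bit 0 = 1: r = r^2 * 19 mod 23 = 1^2 * 19 = 1*19 = 19
  bit 1 = 1: r = r^2 * 19 mod 23 = 19^2 * 19 = 16*19 = 5
  bit 2 = 1: r = r^2 * 19 mod 23 = 5^2 * 19 = 2*19 = 15
  bit 3 = 1: r = r^2 * 19 mod 23 = 15^2 * 19 = 18*19 = 20
  -> s = B^a = 20

Answer: 20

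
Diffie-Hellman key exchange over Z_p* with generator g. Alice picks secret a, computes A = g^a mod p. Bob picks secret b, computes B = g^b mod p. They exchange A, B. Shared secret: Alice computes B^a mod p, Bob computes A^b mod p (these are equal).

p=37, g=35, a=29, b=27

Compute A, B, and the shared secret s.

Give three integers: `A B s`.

A = 35^29 mod 37  (bits of 29 = 11101)
  bit 0 = 1: r = r^2 * 35 mod 37 = 1^2 * 35 = 1*35 = 35
  bit 1 = 1: r = r^2 * 35 mod 37 = 35^2 * 35 = 4*35 = 29
  bit 2 = 1: r = r^2 * 35 mod 37 = 29^2 * 35 = 27*35 = 20
  bit 3 = 0: r = r^2 mod 37 = 20^2 = 30
  bit 4 = 1: r = r^2 * 35 mod 37 = 30^2 * 35 = 12*35 = 13
  -> A = 13
B = 35^27 mod 37  (bits of 27 = 11011)
  bit 0 = 1: r = r^2 * 35 mod 37 = 1^2 * 35 = 1*35 = 35
  bit 1 = 1: r = r^2 * 35 mod 37 = 35^2 * 35 = 4*35 = 29
  bit 2 = 0: r = r^2 mod 37 = 29^2 = 27
  bit 3 = 1: r = r^2 * 35 mod 37 = 27^2 * 35 = 26*35 = 22
  bit 4 = 1: r = r^2 * 35 mod 37 = 22^2 * 35 = 3*35 = 31
  -> B = 31
s = B^a = 31^29 mod 37  (bits of 29 = 11101)
  bit 0 = 1: r = r^2 * 31 mod 37 = 1^2 * 31 = 1*31 = 31
  bit 1 = 1: r = r^2 * 31 mod 37 = 31^2 * 31 = 36*31 = 6
  bit 2 = 1: r = r^2 * 31 mod 37 = 6^2 * 31 = 36*31 = 6
  bit 3 = 0: r = r^2 mod 37 = 6^2 = 36
  bit 4 = 1: r = r^2 * 31 mod 37 = 36^2 * 31 = 1*31 = 31
  -> s = B^a = 31

Answer: 13 31 31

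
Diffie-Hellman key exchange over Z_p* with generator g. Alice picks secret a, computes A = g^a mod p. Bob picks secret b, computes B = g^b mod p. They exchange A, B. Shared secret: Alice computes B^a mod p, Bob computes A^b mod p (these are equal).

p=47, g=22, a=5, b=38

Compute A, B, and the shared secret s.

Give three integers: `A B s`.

A = 22^5 mod 47  (bits of 5 = 101)
  bit 0 = 1: r = r^2 * 22 mod 47 = 1^2 * 22 = 1*22 = 22
  bit 1 = 0: r = r^2 mod 47 = 22^2 = 14
  bit 2 = 1: r = r^2 * 22 mod 47 = 14^2 * 22 = 8*22 = 35
  -> A = 35
B = 22^38 mod 47  (bits of 38 = 100110)
  bit 0 = 1: r = r^2 * 22 mod 47 = 1^2 * 22 = 1*22 = 22
  bit 1 = 0: r = r^2 mod 47 = 22^2 = 14
  bit 2 = 0: r = r^2 mod 47 = 14^2 = 8
  bit 3 = 1: r = r^2 * 22 mod 47 = 8^2 * 22 = 17*22 = 45
  bit 4 = 1: r = r^2 * 22 mod 47 = 45^2 * 22 = 4*22 = 41
  bit 5 = 0: r = r^2 mod 47 = 41^2 = 36
  -> B = 36
s = B^a = 36^5 mod 47  (bits of 5 = 101)
  bit 0 = 1: r = r^2 * 36 mod 47 = 1^2 * 36 = 1*36 = 36
  bit 1 = 0: r = r^2 mod 47 = 36^2 = 27
  bit 2 = 1: r = r^2 * 36 mod 47 = 27^2 * 36 = 24*36 = 18
  -> s = B^a = 18

Answer: 35 36 18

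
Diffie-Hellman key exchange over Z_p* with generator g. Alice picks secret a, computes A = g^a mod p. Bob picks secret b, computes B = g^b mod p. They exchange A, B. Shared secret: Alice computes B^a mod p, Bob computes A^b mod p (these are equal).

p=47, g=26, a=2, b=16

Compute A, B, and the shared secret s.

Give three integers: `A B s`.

Answer: 18 14 8

Derivation:
A = 26^2 mod 47  (bits of 2 = 10)
  bit 0 = 1: r = r^2 * 26 mod 47 = 1^2 * 26 = 1*26 = 26
  bit 1 = 0: r = r^2 mod 47 = 26^2 = 18
  -> A = 18
B = 26^16 mod 47  (bits of 16 = 10000)
  bit 0 = 1: r = r^2 * 26 mod 47 = 1^2 * 26 = 1*26 = 26
  bit 1 = 0: r = r^2 mod 47 = 26^2 = 18
  bit 2 = 0: r = r^2 mod 47 = 18^2 = 42
  bit 3 = 0: r = r^2 mod 47 = 42^2 = 25
  bit 4 = 0: r = r^2 mod 47 = 25^2 = 14
  -> B = 14
s = B^a = 14^2 mod 47  (bits of 2 = 10)
  bit 0 = 1: r = r^2 * 14 mod 47 = 1^2 * 14 = 1*14 = 14
  bit 1 = 0: r = r^2 mod 47 = 14^2 = 8
  -> s = B^a = 8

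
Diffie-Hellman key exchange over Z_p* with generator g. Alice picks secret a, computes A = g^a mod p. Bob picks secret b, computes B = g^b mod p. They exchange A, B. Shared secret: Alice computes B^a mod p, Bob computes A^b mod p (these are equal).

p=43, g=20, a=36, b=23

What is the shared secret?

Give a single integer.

Answer: 35

Derivation:
A = 20^36 mod 43  (bits of 36 = 100100)
  bit 0 = 1: r = r^2 * 20 mod 43 = 1^2 * 20 = 1*20 = 20
  bit 1 = 0: r = r^2 mod 43 = 20^2 = 13
  bit 2 = 0: r = r^2 mod 43 = 13^2 = 40
  bit 3 = 1: r = r^2 * 20 mod 43 = 40^2 * 20 = 9*20 = 8
  bit 4 = 0: r = r^2 mod 43 = 8^2 = 21
  bit 5 = 0: r = r^2 mod 43 = 21^2 = 11
  -> A = 11
B = 20^23 mod 43  (bits of 23 = 10111)
  bit 0 = 1: r = r^2 * 20 mod 43 = 1^2 * 20 = 1*20 = 20
  bit 1 = 0: r = r^2 mod 43 = 20^2 = 13
  bit 2 = 1: r = r^2 * 20 mod 43 = 13^2 * 20 = 40*20 = 26
  bit 3 = 1: r = r^2 * 20 mod 43 = 26^2 * 20 = 31*20 = 18
  bit 4 = 1: r = r^2 * 20 mod 43 = 18^2 * 20 = 23*20 = 30
  -> B = 30
s = B^a = 30^36 mod 43  (bits of 36 = 100100)
  bit 0 = 1: r = r^2 * 30 mod 43 = 1^2 * 30 = 1*30 = 30
  bit 1 = 0: r = r^2 mod 43 = 30^2 = 40
  bit 2 = 0: r = r^2 mod 43 = 40^2 = 9
  bit 3 = 1: r = r^2 * 30 mod 43 = 9^2 * 30 = 38*30 = 22
  bit 4 = 0: r = r^2 mod 43 = 22^2 = 11
  bit 5 = 0: r = r^2 mod 43 = 11^2 = 35
  -> s = B^a = 35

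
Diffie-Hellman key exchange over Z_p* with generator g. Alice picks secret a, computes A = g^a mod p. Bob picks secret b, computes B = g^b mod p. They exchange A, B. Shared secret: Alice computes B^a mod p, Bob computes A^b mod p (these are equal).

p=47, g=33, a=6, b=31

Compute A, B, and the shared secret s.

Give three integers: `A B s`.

Answer: 42 40 8

Derivation:
A = 33^6 mod 47  (bits of 6 = 110)
  bit 0 = 1: r = r^2 * 33 mod 47 = 1^2 * 33 = 1*33 = 33
  bit 1 = 1: r = r^2 * 33 mod 47 = 33^2 * 33 = 8*33 = 29
  bit 2 = 0: r = r^2 mod 47 = 29^2 = 42
  -> A = 42
B = 33^31 mod 47  (bits of 31 = 11111)
  bit 0 = 1: r = r^2 * 33 mod 47 = 1^2 * 33 = 1*33 = 33
  bit 1 = 1: r = r^2 * 33 mod 47 = 33^2 * 33 = 8*33 = 29
  bit 2 = 1: r = r^2 * 33 mod 47 = 29^2 * 33 = 42*33 = 23
  bit 3 = 1: r = r^2 * 33 mod 47 = 23^2 * 33 = 12*33 = 20
  bit 4 = 1: r = r^2 * 33 mod 47 = 20^2 * 33 = 24*33 = 40
  -> B = 40
s = B^a = 40^6 mod 47  (bits of 6 = 110)
  bit 0 = 1: r = r^2 * 40 mod 47 = 1^2 * 40 = 1*40 = 40
  bit 1 = 1: r = r^2 * 40 mod 47 = 40^2 * 40 = 2*40 = 33
  bit 2 = 0: r = r^2 mod 47 = 33^2 = 8
  -> s = B^a = 8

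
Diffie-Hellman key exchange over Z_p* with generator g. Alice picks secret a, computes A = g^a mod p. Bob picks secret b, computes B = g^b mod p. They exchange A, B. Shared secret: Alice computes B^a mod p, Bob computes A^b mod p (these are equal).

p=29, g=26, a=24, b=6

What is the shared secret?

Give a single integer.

A = 26^24 mod 29  (bits of 24 = 11000)
  bit 0 = 1: r = r^2 * 26 mod 29 = 1^2 * 26 = 1*26 = 26
  bit 1 = 1: r = r^2 * 26 mod 29 = 26^2 * 26 = 9*26 = 2
  bit 2 = 0: r = r^2 mod 29 = 2^2 = 4
  bit 3 = 0: r = r^2 mod 29 = 4^2 = 16
  bit 4 = 0: r = r^2 mod 29 = 16^2 = 24
  -> A = 24
B = 26^6 mod 29  (bits of 6 = 110)
  bit 0 = 1: r = r^2 * 26 mod 29 = 1^2 * 26 = 1*26 = 26
  bit 1 = 1: r = r^2 * 26 mod 29 = 26^2 * 26 = 9*26 = 2
  bit 2 = 0: r = r^2 mod 29 = 2^2 = 4
  -> B = 4
s = B^a = 4^24 mod 29  (bits of 24 = 11000)
  bit 0 = 1: r = r^2 * 4 mod 29 = 1^2 * 4 = 1*4 = 4
  bit 1 = 1: r = r^2 * 4 mod 29 = 4^2 * 4 = 16*4 = 6
  bit 2 = 0: r = r^2 mod 29 = 6^2 = 7
  bit 3 = 0: r = r^2 mod 29 = 7^2 = 20
  bit 4 = 0: r = r^2 mod 29 = 20^2 = 23
  -> s = B^a = 23

Answer: 23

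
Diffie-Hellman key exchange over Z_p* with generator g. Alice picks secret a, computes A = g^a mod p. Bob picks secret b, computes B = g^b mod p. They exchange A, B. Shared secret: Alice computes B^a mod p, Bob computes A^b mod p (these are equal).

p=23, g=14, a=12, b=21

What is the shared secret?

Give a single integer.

A = 14^12 mod 23  (bits of 12 = 1100)
  bit 0 = 1: r = r^2 * 14 mod 23 = 1^2 * 14 = 1*14 = 14
  bit 1 = 1: r = r^2 * 14 mod 23 = 14^2 * 14 = 12*14 = 7
  bit 2 = 0: r = r^2 mod 23 = 7^2 = 3
  bit 3 = 0: r = r^2 mod 23 = 3^2 = 9
  -> A = 9
B = 14^21 mod 23  (bits of 21 = 10101)
  bit 0 = 1: r = r^2 * 14 mod 23 = 1^2 * 14 = 1*14 = 14
  bit 1 = 0: r = r^2 mod 23 = 14^2 = 12
  bit 2 = 1: r = r^2 * 14 mod 23 = 12^2 * 14 = 6*14 = 15
  bit 3 = 0: r = r^2 mod 23 = 15^2 = 18
  bit 4 = 1: r = r^2 * 14 mod 23 = 18^2 * 14 = 2*14 = 5
  -> B = 5
s = B^a = 5^12 mod 23  (bits of 12 = 1100)
  bit 0 = 1: r = r^2 * 5 mod 23 = 1^2 * 5 = 1*5 = 5
  bit 1 = 1: r = r^2 * 5 mod 23 = 5^2 * 5 = 2*5 = 10
  bit 2 = 0: r = r^2 mod 23 = 10^2 = 8
  bit 3 = 0: r = r^2 mod 23 = 8^2 = 18
  -> s = B^a = 18

Answer: 18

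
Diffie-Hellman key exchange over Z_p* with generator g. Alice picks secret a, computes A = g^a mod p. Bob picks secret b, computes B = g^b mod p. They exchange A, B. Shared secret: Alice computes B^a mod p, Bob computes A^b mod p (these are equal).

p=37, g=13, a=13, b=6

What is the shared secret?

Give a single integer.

Answer: 11

Derivation:
A = 13^13 mod 37  (bits of 13 = 1101)
  bit 0 = 1: r = r^2 * 13 mod 37 = 1^2 * 13 = 1*13 = 13
  bit 1 = 1: r = r^2 * 13 mod 37 = 13^2 * 13 = 21*13 = 14
  bit 2 = 0: r = r^2 mod 37 = 14^2 = 11
  bit 3 = 1: r = r^2 * 13 mod 37 = 11^2 * 13 = 10*13 = 19
  -> A = 19
B = 13^6 mod 37  (bits of 6 = 110)
  bit 0 = 1: r = r^2 * 13 mod 37 = 1^2 * 13 = 1*13 = 13
  bit 1 = 1: r = r^2 * 13 mod 37 = 13^2 * 13 = 21*13 = 14
  bit 2 = 0: r = r^2 mod 37 = 14^2 = 11
  -> B = 11
s = B^a = 11^13 mod 37  (bits of 13 = 1101)
  bit 0 = 1: r = r^2 * 11 mod 37 = 1^2 * 11 = 1*11 = 11
  bit 1 = 1: r = r^2 * 11 mod 37 = 11^2 * 11 = 10*11 = 36
  bit 2 = 0: r = r^2 mod 37 = 36^2 = 1
  bit 3 = 1: r = r^2 * 11 mod 37 = 1^2 * 11 = 1*11 = 11
  -> s = B^a = 11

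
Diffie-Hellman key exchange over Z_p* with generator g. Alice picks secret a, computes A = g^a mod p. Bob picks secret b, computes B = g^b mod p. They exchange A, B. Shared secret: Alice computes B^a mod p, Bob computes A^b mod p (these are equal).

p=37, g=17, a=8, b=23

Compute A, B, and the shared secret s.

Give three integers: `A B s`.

A = 17^8 mod 37  (bits of 8 = 1000)
  bit 0 = 1: r = r^2 * 17 mod 37 = 1^2 * 17 = 1*17 = 17
  bit 1 = 0: r = r^2 mod 37 = 17^2 = 30
  bit 2 = 0: r = r^2 mod 37 = 30^2 = 12
  bit 3 = 0: r = r^2 mod 37 = 12^2 = 33
  -> A = 33
B = 17^23 mod 37  (bits of 23 = 10111)
  bit 0 = 1: r = r^2 * 17 mod 37 = 1^2 * 17 = 1*17 = 17
  bit 1 = 0: r = r^2 mod 37 = 17^2 = 30
  bit 2 = 1: r = r^2 * 17 mod 37 = 30^2 * 17 = 12*17 = 19
  bit 3 = 1: r = r^2 * 17 mod 37 = 19^2 * 17 = 28*17 = 32
  bit 4 = 1: r = r^2 * 17 mod 37 = 32^2 * 17 = 25*17 = 18
  -> B = 18
s = B^a = 18^8 mod 37  (bits of 8 = 1000)
  bit 0 = 1: r = r^2 * 18 mod 37 = 1^2 * 18 = 1*18 = 18
  bit 1 = 0: r = r^2 mod 37 = 18^2 = 28
  bit 2 = 0: r = r^2 mod 37 = 28^2 = 7
  bit 3 = 0: r = r^2 mod 37 = 7^2 = 12
  -> s = B^a = 12

Answer: 33 18 12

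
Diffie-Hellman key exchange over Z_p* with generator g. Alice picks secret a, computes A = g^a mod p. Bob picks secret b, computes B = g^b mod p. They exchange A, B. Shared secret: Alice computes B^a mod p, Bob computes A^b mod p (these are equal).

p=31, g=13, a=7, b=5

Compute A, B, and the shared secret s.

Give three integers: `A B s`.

A = 13^7 mod 31  (bits of 7 = 111)
  bit 0 = 1: r = r^2 * 13 mod 31 = 1^2 * 13 = 1*13 = 13
  bit 1 = 1: r = r^2 * 13 mod 31 = 13^2 * 13 = 14*13 = 27
  bit 2 = 1: r = r^2 * 13 mod 31 = 27^2 * 13 = 16*13 = 22
  -> A = 22
B = 13^5 mod 31  (bits of 5 = 101)
  bit 0 = 1: r = r^2 * 13 mod 31 = 1^2 * 13 = 1*13 = 13
  bit 1 = 0: r = r^2 mod 31 = 13^2 = 14
  bit 2 = 1: r = r^2 * 13 mod 31 = 14^2 * 13 = 10*13 = 6
  -> B = 6
s = B^a = 6^7 mod 31  (bits of 7 = 111)
  bit 0 = 1: r = r^2 * 6 mod 31 = 1^2 * 6 = 1*6 = 6
  bit 1 = 1: r = r^2 * 6 mod 31 = 6^2 * 6 = 5*6 = 30
  bit 2 = 1: r = r^2 * 6 mod 31 = 30^2 * 6 = 1*6 = 6
  -> s = B^a = 6

Answer: 22 6 6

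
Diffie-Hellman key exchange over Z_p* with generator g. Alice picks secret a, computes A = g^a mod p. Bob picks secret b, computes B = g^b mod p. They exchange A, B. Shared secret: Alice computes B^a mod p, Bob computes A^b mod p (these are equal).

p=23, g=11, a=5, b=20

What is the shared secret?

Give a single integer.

A = 11^5 mod 23  (bits of 5 = 101)
  bit 0 = 1: r = r^2 * 11 mod 23 = 1^2 * 11 = 1*11 = 11
  bit 1 = 0: r = r^2 mod 23 = 11^2 = 6
  bit 2 = 1: r = r^2 * 11 mod 23 = 6^2 * 11 = 13*11 = 5
  -> A = 5
B = 11^20 mod 23  (bits of 20 = 10100)
  bit 0 = 1: r = r^2 * 11 mod 23 = 1^2 * 11 = 1*11 = 11
  bit 1 = 0: r = r^2 mod 23 = 11^2 = 6
  bit 2 = 1: r = r^2 * 11 mod 23 = 6^2 * 11 = 13*11 = 5
  bit 3 = 0: r = r^2 mod 23 = 5^2 = 2
  bit 4 = 0: r = r^2 mod 23 = 2^2 = 4
  -> B = 4
s = B^a = 4^5 mod 23  (bits of 5 = 101)
  bit 0 = 1: r = r^2 * 4 mod 23 = 1^2 * 4 = 1*4 = 4
  bit 1 = 0: r = r^2 mod 23 = 4^2 = 16
  bit 2 = 1: r = r^2 * 4 mod 23 = 16^2 * 4 = 3*4 = 12
  -> s = B^a = 12

Answer: 12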